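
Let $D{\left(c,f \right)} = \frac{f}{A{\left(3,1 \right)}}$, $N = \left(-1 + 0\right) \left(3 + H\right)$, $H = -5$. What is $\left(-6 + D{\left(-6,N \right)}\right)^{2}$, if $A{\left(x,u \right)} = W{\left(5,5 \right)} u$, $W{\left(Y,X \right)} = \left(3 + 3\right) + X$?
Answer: $\frac{4096}{121} \approx 33.851$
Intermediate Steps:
$W{\left(Y,X \right)} = 6 + X$
$A{\left(x,u \right)} = 11 u$ ($A{\left(x,u \right)} = \left(6 + 5\right) u = 11 u$)
$N = 2$ ($N = \left(-1 + 0\right) \left(3 - 5\right) = \left(-1\right) \left(-2\right) = 2$)
$D{\left(c,f \right)} = \frac{f}{11}$ ($D{\left(c,f \right)} = \frac{f}{11 \cdot 1} = \frac{f}{11}$)
$\left(-6 + D{\left(-6,N \right)}\right)^{2} = \left(-6 + \frac{1}{11} \cdot 2\right)^{2} = \left(-6 + \frac{2}{11}\right)^{2} = \left(- \frac{64}{11}\right)^{2} = \frac{4096}{121}$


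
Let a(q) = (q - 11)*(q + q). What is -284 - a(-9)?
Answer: -644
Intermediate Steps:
a(q) = 2*q*(-11 + q) (a(q) = (-11 + q)*(2*q) = 2*q*(-11 + q))
-284 - a(-9) = -284 - 2*(-9)*(-11 - 9) = -284 - 2*(-9)*(-20) = -284 - 1*360 = -284 - 360 = -644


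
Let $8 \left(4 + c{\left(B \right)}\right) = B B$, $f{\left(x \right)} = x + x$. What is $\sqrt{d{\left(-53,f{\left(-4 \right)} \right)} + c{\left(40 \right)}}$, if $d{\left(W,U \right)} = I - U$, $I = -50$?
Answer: $\sqrt{154} \approx 12.41$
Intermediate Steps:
$f{\left(x \right)} = 2 x$
$d{\left(W,U \right)} = -50 - U$
$c{\left(B \right)} = -4 + \frac{B^{2}}{8}$ ($c{\left(B \right)} = -4 + \frac{B B}{8} = -4 + \frac{B^{2}}{8}$)
$\sqrt{d{\left(-53,f{\left(-4 \right)} \right)} + c{\left(40 \right)}} = \sqrt{\left(-50 - 2 \left(-4\right)\right) - \left(4 - \frac{40^{2}}{8}\right)} = \sqrt{\left(-50 - -8\right) + \left(-4 + \frac{1}{8} \cdot 1600\right)} = \sqrt{\left(-50 + 8\right) + \left(-4 + 200\right)} = \sqrt{-42 + 196} = \sqrt{154}$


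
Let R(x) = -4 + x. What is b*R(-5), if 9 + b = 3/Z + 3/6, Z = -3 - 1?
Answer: 333/4 ≈ 83.250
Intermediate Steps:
Z = -4
b = -37/4 (b = -9 + (3/(-4) + 3/6) = -9 + (3*(-1/4) + 3*(1/6)) = -9 + (-3/4 + 1/2) = -9 - 1/4 = -37/4 ≈ -9.2500)
b*R(-5) = -37*(-4 - 5)/4 = -37/4*(-9) = 333/4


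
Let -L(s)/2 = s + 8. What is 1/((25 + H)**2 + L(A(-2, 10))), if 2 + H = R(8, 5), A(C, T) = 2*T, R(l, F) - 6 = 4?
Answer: 1/1033 ≈ 0.00096805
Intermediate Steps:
R(l, F) = 10 (R(l, F) = 6 + 4 = 10)
L(s) = -16 - 2*s (L(s) = -2*(s + 8) = -2*(8 + s) = -16 - 2*s)
H = 8 (H = -2 + 10 = 8)
1/((25 + H)**2 + L(A(-2, 10))) = 1/((25 + 8)**2 + (-16 - 4*10)) = 1/(33**2 + (-16 - 2*20)) = 1/(1089 + (-16 - 40)) = 1/(1089 - 56) = 1/1033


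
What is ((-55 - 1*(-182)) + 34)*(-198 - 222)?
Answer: -67620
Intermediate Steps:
((-55 - 1*(-182)) + 34)*(-198 - 222) = ((-55 + 182) + 34)*(-420) = (127 + 34)*(-420) = 161*(-420) = -67620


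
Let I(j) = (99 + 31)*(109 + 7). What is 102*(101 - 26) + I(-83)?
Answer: 22730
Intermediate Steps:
I(j) = 15080 (I(j) = 130*116 = 15080)
102*(101 - 26) + I(-83) = 102*(101 - 26) + 15080 = 102*75 + 15080 = 7650 + 15080 = 22730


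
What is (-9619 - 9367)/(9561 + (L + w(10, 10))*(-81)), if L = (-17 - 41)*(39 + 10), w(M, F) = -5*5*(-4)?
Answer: -18986/231663 ≈ -0.081955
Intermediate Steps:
w(M, F) = 100 (w(M, F) = -25*(-4) = 100)
L = -2842 (L = -58*49 = -2842)
(-9619 - 9367)/(9561 + (L + w(10, 10))*(-81)) = (-9619 - 9367)/(9561 + (-2842 + 100)*(-81)) = -18986/(9561 - 2742*(-81)) = -18986/(9561 + 222102) = -18986/231663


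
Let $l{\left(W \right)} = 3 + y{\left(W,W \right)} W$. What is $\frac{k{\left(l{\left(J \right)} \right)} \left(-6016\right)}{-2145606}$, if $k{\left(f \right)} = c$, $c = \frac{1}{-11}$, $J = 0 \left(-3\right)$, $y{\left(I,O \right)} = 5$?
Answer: $- \frac{3008}{11800833} \approx -0.0002549$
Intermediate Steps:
$J = 0$
$l{\left(W \right)} = 3 + 5 W$
$c = - \frac{1}{11} \approx -0.090909$
$k{\left(f \right)} = - \frac{1}{11}$
$\frac{k{\left(l{\left(J \right)} \right)} \left(-6016\right)}{-2145606} = \frac{\left(- \frac{1}{11}\right) \left(-6016\right)}{-2145606} = \frac{6016}{11} \left(- \frac{1}{2145606}\right) = - \frac{3008}{11800833}$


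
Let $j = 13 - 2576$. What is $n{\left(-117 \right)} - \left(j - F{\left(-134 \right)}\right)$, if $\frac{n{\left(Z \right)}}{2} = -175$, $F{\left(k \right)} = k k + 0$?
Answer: $20169$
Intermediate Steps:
$j = -2563$ ($j = 13 - 2576 = -2563$)
$F{\left(k \right)} = k^{2}$ ($F{\left(k \right)} = k^{2} + 0 = k^{2}$)
$n{\left(Z \right)} = -350$ ($n{\left(Z \right)} = 2 \left(-175\right) = -350$)
$n{\left(-117 \right)} - \left(j - F{\left(-134 \right)}\right) = -350 + \left(\left(-134\right)^{2} - -2563\right) = -350 + \left(17956 + 2563\right) = -350 + 20519 = 20169$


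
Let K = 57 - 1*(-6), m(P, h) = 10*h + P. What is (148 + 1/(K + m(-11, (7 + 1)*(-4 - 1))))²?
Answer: 2652559009/121104 ≈ 21903.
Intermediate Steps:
m(P, h) = P + 10*h
K = 63 (K = 57 + 6 = 63)
(148 + 1/(K + m(-11, (7 + 1)*(-4 - 1))))² = (148 + 1/(63 + (-11 + 10*((7 + 1)*(-4 - 1)))))² = (148 + 1/(63 + (-11 + 10*(8*(-5)))))² = (148 + 1/(63 + (-11 + 10*(-40))))² = (148 + 1/(63 + (-11 - 400)))² = (148 + 1/(63 - 411))² = (148 + 1/(-348))² = (148 - 1/348)² = (51503/348)² = 2652559009/121104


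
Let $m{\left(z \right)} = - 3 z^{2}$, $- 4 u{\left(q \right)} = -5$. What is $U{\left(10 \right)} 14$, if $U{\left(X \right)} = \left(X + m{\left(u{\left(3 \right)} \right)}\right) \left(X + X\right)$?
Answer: $\frac{2975}{2} \approx 1487.5$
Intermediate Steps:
$u{\left(q \right)} = \frac{5}{4}$ ($u{\left(q \right)} = \left(- \frac{1}{4}\right) \left(-5\right) = \frac{5}{4}$)
$U{\left(X \right)} = 2 X \left(- \frac{75}{16} + X\right)$ ($U{\left(X \right)} = \left(X - 3 \left(\frac{5}{4}\right)^{2}\right) \left(X + X\right) = \left(X - \frac{75}{16}\right) 2 X = \left(- \frac{75}{16} + X\right) 2 X = 2 X \left(- \frac{75}{16} + X\right)$)
$U{\left(10 \right)} 14 = \frac{1}{8} \cdot 10 \left(-75 + 16 \cdot 10\right) 14 = \frac{1}{8} \cdot 10 \left(-75 + 160\right) 14 = \frac{1}{8} \cdot 10 \cdot 85 \cdot 14 = \frac{425}{4} \cdot 14 = \frac{2975}{2}$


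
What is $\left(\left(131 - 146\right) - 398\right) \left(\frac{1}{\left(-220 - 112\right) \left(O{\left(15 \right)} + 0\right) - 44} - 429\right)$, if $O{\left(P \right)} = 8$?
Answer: $\frac{478378313}{2700} \approx 1.7718 \cdot 10^{5}$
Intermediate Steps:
$\left(\left(131 - 146\right) - 398\right) \left(\frac{1}{\left(-220 - 112\right) \left(O{\left(15 \right)} + 0\right) - 44} - 429\right) = \left(\left(131 - 146\right) - 398\right) \left(\frac{1}{\left(-220 - 112\right) \left(8 + 0\right) - 44} - 429\right) = \left(\left(131 - 146\right) - 398\right) \left(\frac{1}{\left(-332\right) 8 - 44} - 429\right) = \left(-15 - 398\right) \left(\frac{1}{-2656 - 44} - 429\right) = - 413 \left(\frac{1}{-2700} - 429\right) = - 413 \left(- \frac{1}{2700} - 429\right) = \left(-413\right) \left(- \frac{1158301}{2700}\right) = \frac{478378313}{2700}$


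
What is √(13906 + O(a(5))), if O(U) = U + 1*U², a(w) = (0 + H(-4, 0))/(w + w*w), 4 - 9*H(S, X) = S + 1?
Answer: √1013749339/270 ≈ 117.92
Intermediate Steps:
H(S, X) = ⅓ - S/9 (H(S, X) = 4/9 - (S + 1)/9 = 4/9 - (1 + S)/9 = 4/9 + (-⅑ - S/9) = ⅓ - S/9)
a(w) = 7/(9*(w + w²)) (a(w) = (0 + (⅓ - ⅑*(-4)))/(w + w*w) = (0 + (⅓ + 4/9))/(w + w²) = (0 + 7/9)/(w + w²) = 7/(9*(w + w²)))
O(U) = U + U²
√(13906 + O(a(5))) = √(13906 + ((7/9)/(5*(1 + 5)))*(1 + (7/9)/(5*(1 + 5)))) = √(13906 + ((7/9)*(⅕)/6)*(1 + (7/9)*(⅕)/6)) = √(13906 + ((7/9)*(⅕)*(⅙))*(1 + (7/9)*(⅕)*(⅙))) = √(13906 + 7*(1 + 7/270)/270) = √(13906 + (7/270)*(277/270)) = √(13906 + 1939/72900) = √(1013749339/72900) = √1013749339/270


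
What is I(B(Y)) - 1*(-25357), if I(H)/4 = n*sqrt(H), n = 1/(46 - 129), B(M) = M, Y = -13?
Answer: 25357 - 4*I*sqrt(13)/83 ≈ 25357.0 - 0.17376*I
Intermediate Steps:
n = -1/83 (n = 1/(-83) = -1/83 ≈ -0.012048)
I(H) = -4*sqrt(H)/83 (I(H) = 4*(-sqrt(H)/83) = -4*sqrt(H)/83)
I(B(Y)) - 1*(-25357) = -4*I*sqrt(13)/83 - 1*(-25357) = -4*I*sqrt(13)/83 + 25357 = 25357 - 4*I*sqrt(13)/83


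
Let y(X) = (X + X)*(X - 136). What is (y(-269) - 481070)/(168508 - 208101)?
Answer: 263180/39593 ≈ 6.6471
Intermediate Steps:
y(X) = 2*X*(-136 + X) (y(X) = (2*X)*(-136 + X) = 2*X*(-136 + X))
(y(-269) - 481070)/(168508 - 208101) = (2*(-269)*(-136 - 269) - 481070)/(168508 - 208101) = (2*(-269)*(-405) - 481070)/(-39593) = (217890 - 481070)*(-1/39593) = -263180*(-1/39593) = 263180/39593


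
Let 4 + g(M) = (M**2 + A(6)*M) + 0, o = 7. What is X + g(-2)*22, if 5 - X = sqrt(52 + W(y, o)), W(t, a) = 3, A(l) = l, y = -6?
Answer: -259 - sqrt(55) ≈ -266.42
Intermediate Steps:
X = 5 - sqrt(55) (X = 5 - sqrt(52 + 3) = 5 - sqrt(55) ≈ -2.4162)
g(M) = -4 + M**2 + 6*M (g(M) = -4 + ((M**2 + 6*M) + 0) = -4 + (M**2 + 6*M) = -4 + M**2 + 6*M)
X + g(-2)*22 = (5 - sqrt(55)) + (-4 + (-2)**2 + 6*(-2))*22 = (5 - sqrt(55)) + (-4 + 4 - 12)*22 = (5 - sqrt(55)) - 12*22 = (5 - sqrt(55)) - 264 = -259 - sqrt(55)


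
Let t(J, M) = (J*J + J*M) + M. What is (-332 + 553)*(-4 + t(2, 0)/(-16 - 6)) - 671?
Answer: -17547/11 ≈ -1595.2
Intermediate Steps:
t(J, M) = M + J² + J*M (t(J, M) = (J² + J*M) + M = M + J² + J*M)
(-332 + 553)*(-4 + t(2, 0)/(-16 - 6)) - 671 = (-332 + 553)*(-4 + (0 + 2² + 2*0)/(-16 - 6)) - 671 = 221*(-4 + (0 + 4 + 0)/(-22)) - 671 = 221*(-4 + 4*(-1/22)) - 671 = 221*(-4 - 2/11) - 671 = 221*(-46/11) - 671 = -10166/11 - 671 = -17547/11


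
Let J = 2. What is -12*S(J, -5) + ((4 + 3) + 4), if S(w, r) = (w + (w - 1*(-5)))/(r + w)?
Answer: 47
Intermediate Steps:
S(w, r) = (5 + 2*w)/(r + w) (S(w, r) = (w + (w + 5))/(r + w) = (w + (5 + w))/(r + w) = (5 + 2*w)/(r + w))
-12*S(J, -5) + ((4 + 3) + 4) = -12*(5 + 2*2)/(-5 + 2) + ((4 + 3) + 4) = -12*(5 + 4)/(-3) + (7 + 4) = -(-4)*9 + 11 = -12*(-3) + 11 = 36 + 11 = 47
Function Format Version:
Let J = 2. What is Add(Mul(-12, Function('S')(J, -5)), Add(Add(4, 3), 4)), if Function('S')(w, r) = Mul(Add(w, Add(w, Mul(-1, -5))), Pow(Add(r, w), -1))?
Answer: 47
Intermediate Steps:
Function('S')(w, r) = Mul(Pow(Add(r, w), -1), Add(5, Mul(2, w))) (Function('S')(w, r) = Mul(Add(w, Add(w, 5)), Pow(Add(r, w), -1)) = Mul(Add(w, Add(5, w)), Pow(Add(r, w), -1)) = Mul(Add(5, Mul(2, w)), Pow(Add(r, w), -1)) = Mul(Pow(Add(r, w), -1), Add(5, Mul(2, w))))
Add(Mul(-12, Function('S')(J, -5)), Add(Add(4, 3), 4)) = Add(Mul(-12, Mul(Pow(Add(-5, 2), -1), Add(5, Mul(2, 2)))), Add(Add(4, 3), 4)) = Add(Mul(-12, Mul(Pow(-3, -1), Add(5, 4))), Add(7, 4)) = Add(Mul(-12, Mul(Rational(-1, 3), 9)), 11) = Add(Mul(-12, -3), 11) = Add(36, 11) = 47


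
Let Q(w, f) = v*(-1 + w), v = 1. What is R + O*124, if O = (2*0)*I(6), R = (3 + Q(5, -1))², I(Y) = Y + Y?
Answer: 49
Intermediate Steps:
I(Y) = 2*Y
Q(w, f) = -1 + w (Q(w, f) = 1*(-1 + w) = -1 + w)
R = 49 (R = (3 + (-1 + 5))² = (3 + 4)² = 7² = 49)
O = 0 (O = (2*0)*(2*6) = 0*12 = 0)
R + O*124 = 49 + 0*124 = 49 + 0 = 49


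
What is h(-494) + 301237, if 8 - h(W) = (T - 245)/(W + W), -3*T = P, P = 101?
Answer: 11748544/39 ≈ 3.0124e+5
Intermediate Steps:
T = -101/3 (T = -⅓*101 = -101/3 ≈ -33.667)
h(W) = 8 + 418/(3*W) (h(W) = 8 - (-101/3 - 245)/(W + W) = 8 - (-836)/(3*(2*W)) = 8 - (-836)*1/(2*W)/3 = 8 - (-418)/(3*W) = 8 + 418/(3*W))
h(-494) + 301237 = (8 + (418/3)/(-494)) + 301237 = (8 + (418/3)*(-1/494)) + 301237 = (8 - 11/39) + 301237 = 301/39 + 301237 = 11748544/39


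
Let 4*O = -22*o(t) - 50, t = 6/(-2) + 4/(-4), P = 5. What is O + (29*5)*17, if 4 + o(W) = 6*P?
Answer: 4619/2 ≈ 2309.5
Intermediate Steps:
t = -4 (t = 6*(-1/2) + 4*(-1/4) = -3 - 1 = -4)
o(W) = 26 (o(W) = -4 + 6*5 = -4 + 30 = 26)
O = -311/2 (O = (-22*26 - 50)/4 = (-572 - 50)/4 = (1/4)*(-622) = -311/2 ≈ -155.50)
O + (29*5)*17 = -311/2 + (29*5)*17 = -311/2 + 145*17 = -311/2 + 2465 = 4619/2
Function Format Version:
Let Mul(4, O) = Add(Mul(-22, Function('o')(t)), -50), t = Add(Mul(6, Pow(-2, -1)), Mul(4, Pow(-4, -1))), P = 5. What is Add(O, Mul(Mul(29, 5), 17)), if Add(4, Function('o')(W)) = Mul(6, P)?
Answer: Rational(4619, 2) ≈ 2309.5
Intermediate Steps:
t = -4 (t = Add(Mul(6, Rational(-1, 2)), Mul(4, Rational(-1, 4))) = Add(-3, -1) = -4)
Function('o')(W) = 26 (Function('o')(W) = Add(-4, Mul(6, 5)) = Add(-4, 30) = 26)
O = Rational(-311, 2) (O = Mul(Rational(1, 4), Add(Mul(-22, 26), -50)) = Mul(Rational(1, 4), Add(-572, -50)) = Mul(Rational(1, 4), -622) = Rational(-311, 2) ≈ -155.50)
Add(O, Mul(Mul(29, 5), 17)) = Add(Rational(-311, 2), Mul(Mul(29, 5), 17)) = Add(Rational(-311, 2), Mul(145, 17)) = Add(Rational(-311, 2), 2465) = Rational(4619, 2)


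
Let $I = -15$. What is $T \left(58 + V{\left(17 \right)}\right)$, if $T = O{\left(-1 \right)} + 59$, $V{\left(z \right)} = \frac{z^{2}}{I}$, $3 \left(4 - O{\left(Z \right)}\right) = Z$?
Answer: $\frac{22078}{9} \approx 2453.1$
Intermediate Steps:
$O{\left(Z \right)} = 4 - \frac{Z}{3}$
$V{\left(z \right)} = - \frac{z^{2}}{15}$ ($V{\left(z \right)} = \frac{z^{2}}{-15} = z^{2} \left(- \frac{1}{15}\right) = - \frac{z^{2}}{15}$)
$T = \frac{190}{3}$ ($T = \left(4 - - \frac{1}{3}\right) + 59 = \left(4 + \frac{1}{3}\right) + 59 = \frac{13}{3} + 59 = \frac{190}{3} \approx 63.333$)
$T \left(58 + V{\left(17 \right)}\right) = \frac{190 \left(58 - \frac{17^{2}}{15}\right)}{3} = \frac{190 \left(58 - \frac{289}{15}\right)}{3} = \frac{190}{3} \cdot \frac{581}{15} = \frac{22078}{9}$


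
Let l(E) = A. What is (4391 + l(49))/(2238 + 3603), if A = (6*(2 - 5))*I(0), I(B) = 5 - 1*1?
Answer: 4319/5841 ≈ 0.73943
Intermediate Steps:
I(B) = 4 (I(B) = 5 - 1 = 4)
A = -72 (A = (6*(2 - 5))*4 = (6*(-3))*4 = -18*4 = -72)
l(E) = -72
(4391 + l(49))/(2238 + 3603) = (4391 - 72)/(2238 + 3603) = 4319/5841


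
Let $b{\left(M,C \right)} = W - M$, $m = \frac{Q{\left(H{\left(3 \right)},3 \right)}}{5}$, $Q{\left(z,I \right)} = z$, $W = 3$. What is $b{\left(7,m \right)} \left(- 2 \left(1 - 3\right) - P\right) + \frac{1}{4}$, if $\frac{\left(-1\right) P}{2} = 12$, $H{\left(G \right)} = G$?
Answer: $- \frac{447}{4} \approx -111.75$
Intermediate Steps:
$m = \frac{3}{5} \approx 0.6$
$P = -24$ ($P = \left(-2\right) 12 = -24$)
$b{\left(M,C \right)} = 3 - M$
$b{\left(7,m \right)} \left(- 2 \left(1 - 3\right) - P\right) + \frac{1}{4} = \left(3 - 7\right) \left(- 2 \left(1 - 3\right) - -24\right) + \frac{1}{4} = \left(3 - 7\right) \left(\left(-2\right) \left(-2\right) + 24\right) + \frac{1}{4} = - 4 \left(4 + 24\right) + \frac{1}{4} = \left(-4\right) 28 + \frac{1}{4} = -112 + \frac{1}{4} = - \frac{447}{4}$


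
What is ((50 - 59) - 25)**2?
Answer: 1156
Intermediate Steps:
((50 - 59) - 25)**2 = (-9 - 25)**2 = (-34)**2 = 1156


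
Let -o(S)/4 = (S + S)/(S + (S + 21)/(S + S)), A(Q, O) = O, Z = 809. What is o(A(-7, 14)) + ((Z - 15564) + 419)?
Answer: -874944/61 ≈ -14343.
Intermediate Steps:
o(S) = -8*S/(S + (21 + S)/(2*S)) (o(S) = -4*(S + S)/(S + (S + 21)/(S + S)) = -4*2*S/(S + (21 + S)/((2*S))) = -4*2*S/(S + (21 + S)*(1/(2*S))) = -4*2*S/(S + (21 + S)/(2*S)) = -8*S/(S + (21 + S)/(2*S)))
o(A(-7, 14)) + ((Z - 15564) + 419) = -16*14²/(21 + 14 + 2*14²) + ((809 - 15564) + 419) = -16*196/(21 + 14 + 2*196) + (-14755 + 419) = -16*196/(21 + 14 + 392) - 14336 = -16*196/427 - 14336 = -16*196*1/427 - 14336 = -448/61 - 14336 = -874944/61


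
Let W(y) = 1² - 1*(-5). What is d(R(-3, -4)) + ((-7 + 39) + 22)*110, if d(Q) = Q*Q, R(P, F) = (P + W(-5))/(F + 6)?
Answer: 23769/4 ≈ 5942.3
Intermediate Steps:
W(y) = 6 (W(y) = 1 + 5 = 6)
R(P, F) = (6 + P)/(6 + F) (R(P, F) = (P + 6)/(F + 6) = (6 + P)/(6 + F))
d(Q) = Q²
d(R(-3, -4)) + ((-7 + 39) + 22)*110 = ((6 - 3)/(6 - 4))² + ((-7 + 39) + 22)*110 = (3/2)² + (32 + 22)*110 = ((½)*3)² + 54*110 = (3/2)² + 5940 = 9/4 + 5940 = 23769/4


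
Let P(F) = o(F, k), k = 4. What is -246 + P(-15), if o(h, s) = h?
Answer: -261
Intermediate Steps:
P(F) = F
-246 + P(-15) = -246 - 15 = -261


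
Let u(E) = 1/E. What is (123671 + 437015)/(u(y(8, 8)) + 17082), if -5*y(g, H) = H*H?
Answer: 35883904/1093243 ≈ 32.823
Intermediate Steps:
y(g, H) = -H²/5 (y(g, H) = -H*H/5 = -H²/5)
(123671 + 437015)/(u(y(8, 8)) + 17082) = (123671 + 437015)/(1/(-⅕*8²) + 17082) = 560686/(1/(-⅕*64) + 17082) = 560686/(1/(-64/5) + 17082) = 560686/(-5/64 + 17082) = 560686/(1093243/64) = 560686*(64/1093243) = 35883904/1093243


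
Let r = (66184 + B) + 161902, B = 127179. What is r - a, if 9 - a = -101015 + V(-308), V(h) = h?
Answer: 253933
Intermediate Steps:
a = 101332 (a = 9 - (-101015 - 308) = 9 - 1*(-101323) = 9 + 101323 = 101332)
r = 355265 (r = (66184 + 127179) + 161902 = 193363 + 161902 = 355265)
r - a = 355265 - 1*101332 = 355265 - 101332 = 253933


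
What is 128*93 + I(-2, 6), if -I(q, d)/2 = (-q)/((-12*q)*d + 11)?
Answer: 1845116/155 ≈ 11904.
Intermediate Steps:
I(q, d) = 2*q/(11 - 12*d*q) (I(q, d) = -2*(-q)/((-12*q)*d + 11) = -2*(-q)/(-12*d*q + 11) = -2*(-q)/(11 - 12*d*q) = -(-2)*q/(11 - 12*d*q) = 2*q/(11 - 12*d*q))
128*93 + I(-2, 6) = 128*93 - 2*(-2)/(-11 + 12*6*(-2)) = 11904 - 2*(-2)/(-11 - 144) = 11904 - 2*(-2)/(-155) = 11904 - 2*(-2)*(-1/155) = 11904 - 4/155 = 1845116/155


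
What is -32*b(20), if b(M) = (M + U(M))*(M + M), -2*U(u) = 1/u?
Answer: -25568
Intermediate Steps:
U(u) = -1/(2*u)
b(M) = 2*M*(M - 1/(2*M)) (b(M) = (M - 1/(2*M))*(M + M) = (M - 1/(2*M))*(2*M) = 2*M*(M - 1/(2*M)))
-32*b(20) = -32*(-1 + 2*20²) = -32*(-1 + 2*400) = -32*(-1 + 800) = -32*799 = -25568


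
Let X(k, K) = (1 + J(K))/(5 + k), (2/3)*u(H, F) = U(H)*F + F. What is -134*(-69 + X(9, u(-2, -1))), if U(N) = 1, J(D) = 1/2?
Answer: 129243/14 ≈ 9231.6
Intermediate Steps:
J(D) = ½
u(H, F) = 3*F (u(H, F) = 3*(1*F + F)/2 = 3*(F + F)/2 = 3*(2*F)/2 = 3*F)
X(k, K) = 3/(2*(5 + k)) (X(k, K) = (1 + ½)/(5 + k) = 3/(2*(5 + k)))
-134*(-69 + X(9, u(-2, -1))) = -134*(-69 + 3/(2*(5 + 9))) = -134*(-69 + (3/2)/14) = -134*(-69 + (3/2)*(1/14)) = -134*(-69 + 3/28) = -134*(-1929/28) = 129243/14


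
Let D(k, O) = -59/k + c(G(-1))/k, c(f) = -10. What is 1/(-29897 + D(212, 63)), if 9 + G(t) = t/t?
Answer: -212/6338233 ≈ -3.3448e-5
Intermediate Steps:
G(t) = -8 (G(t) = -9 + t/t = -9 + 1 = -8)
D(k, O) = -69/k (D(k, O) = -59/k - 10/k = -69/k)
1/(-29897 + D(212, 63)) = 1/(-29897 - 69/212) = 1/(-6338233/212) = -212/6338233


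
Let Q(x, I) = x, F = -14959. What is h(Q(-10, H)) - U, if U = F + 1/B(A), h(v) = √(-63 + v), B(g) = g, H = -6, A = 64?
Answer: 957375/64 + I*√73 ≈ 14959.0 + 8.544*I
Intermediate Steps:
U = -957375/64 (U = -14959 + 1/64 = -957375/64 ≈ -14959.)
h(Q(-10, H)) - U = √(-63 - 10) - 1*(-957375/64) = √(-73) + 957375/64 = I*√73 + 957375/64 = 957375/64 + I*√73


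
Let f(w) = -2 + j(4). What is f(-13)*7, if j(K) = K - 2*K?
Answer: -42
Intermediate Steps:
j(K) = -K
f(w) = -6 (f(w) = -2 - 1*4 = -2 - 4 = -6)
f(-13)*7 = -6*7 = -42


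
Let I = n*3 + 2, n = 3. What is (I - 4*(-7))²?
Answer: 1521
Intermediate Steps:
I = 11 (I = 3*3 + 2 = 9 + 2 = 11)
(I - 4*(-7))² = (11 - 4*(-7))² = (11 + 28)² = 39² = 1521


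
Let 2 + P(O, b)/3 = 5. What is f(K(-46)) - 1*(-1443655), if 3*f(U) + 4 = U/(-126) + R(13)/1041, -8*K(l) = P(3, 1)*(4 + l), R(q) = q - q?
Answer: 34647685/24 ≈ 1.4437e+6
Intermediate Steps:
P(O, b) = 9 (P(O, b) = -6 + 3*5 = -6 + 15 = 9)
R(q) = 0
K(l) = -9/2 - 9*l/8 (K(l) = -9*(4 + l)/8 = -(36 + 9*l)/8 = -9/2 - 9*l/8)
f(U) = -4/3 - U/378 (f(U) = -4/3 + (U/(-126) + 0/1041)/3 = -4/3 + (U*(-1/126) + 0*(1/1041))/3 = -4/3 + (-U/126 + 0)/3 = -4/3 + (-U/126)/3 = -4/3 - U/378)
f(K(-46)) - 1*(-1443655) = (-4/3 - (-9/2 - 9/8*(-46))/378) - 1*(-1443655) = (-4/3 - (-9/2 + 207/4)/378) + 1443655 = (-4/3 - 1/378*189/4) + 1443655 = (-4/3 - ⅛) + 1443655 = -35/24 + 1443655 = 34647685/24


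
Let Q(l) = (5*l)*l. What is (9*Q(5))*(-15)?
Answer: -16875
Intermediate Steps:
Q(l) = 5*l²
(9*Q(5))*(-15) = (9*(5*5²))*(-15) = (9*(5*25))*(-15) = (9*125)*(-15) = 1125*(-15) = -16875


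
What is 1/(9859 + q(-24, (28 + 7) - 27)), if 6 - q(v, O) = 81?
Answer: 1/9784 ≈ 0.00010221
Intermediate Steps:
q(v, O) = -75 (q(v, O) = 6 - 1*81 = 6 - 81 = -75)
1/(9859 + q(-24, (28 + 7) - 27)) = 1/(9859 - 75) = 1/9784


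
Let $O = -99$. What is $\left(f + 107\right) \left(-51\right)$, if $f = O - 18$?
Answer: $510$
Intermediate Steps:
$f = -117$ ($f = -99 - 18 = -117$)
$\left(f + 107\right) \left(-51\right) = \left(-117 + 107\right) \left(-51\right) = \left(-10\right) \left(-51\right) = 510$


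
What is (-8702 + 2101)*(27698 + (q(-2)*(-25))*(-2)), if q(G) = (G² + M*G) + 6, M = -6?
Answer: -190095598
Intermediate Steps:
q(G) = 6 + G² - 6*G (q(G) = (G² - 6*G) + 6 = 6 + G² - 6*G)
(-8702 + 2101)*(27698 + (q(-2)*(-25))*(-2)) = (-8702 + 2101)*(27698 + ((6 + (-2)² - 6*(-2))*(-25))*(-2)) = -6601*(27698 + ((6 + 4 + 12)*(-25))*(-2)) = -6601*(27698 + (22*(-25))*(-2)) = -6601*(27698 - 550*(-2)) = -6601*(27698 + 1100) = -6601*28798 = -190095598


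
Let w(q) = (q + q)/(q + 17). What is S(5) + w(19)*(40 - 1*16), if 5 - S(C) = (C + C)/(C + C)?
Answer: 88/3 ≈ 29.333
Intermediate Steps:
w(q) = 2*q/(17 + q) (w(q) = (2*q)/(17 + q) = 2*q/(17 + q))
S(C) = 4 (S(C) = 5 - (C + C)/(C + C) = 5 - 2*C/(2*C) = 5 - 2*C*1/(2*C) = 5 - 1*1 = 5 - 1 = 4)
S(5) + w(19)*(40 - 1*16) = 4 + (2*19/(17 + 19))*(40 - 1*16) = 4 + (2*19/36)*(40 - 16) = 4 + (2*19*(1/36))*24 = 4 + (19/18)*24 = 4 + 76/3 = 88/3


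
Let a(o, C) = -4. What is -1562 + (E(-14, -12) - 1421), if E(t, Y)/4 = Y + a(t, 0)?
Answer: -3047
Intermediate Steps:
E(t, Y) = -16 + 4*Y (E(t, Y) = 4*(Y - 4) = 4*(-4 + Y) = -16 + 4*Y)
-1562 + (E(-14, -12) - 1421) = -1562 + ((-16 + 4*(-12)) - 1421) = -1562 + ((-16 - 48) - 1421) = -1562 + (-64 - 1421) = -1562 - 1485 = -3047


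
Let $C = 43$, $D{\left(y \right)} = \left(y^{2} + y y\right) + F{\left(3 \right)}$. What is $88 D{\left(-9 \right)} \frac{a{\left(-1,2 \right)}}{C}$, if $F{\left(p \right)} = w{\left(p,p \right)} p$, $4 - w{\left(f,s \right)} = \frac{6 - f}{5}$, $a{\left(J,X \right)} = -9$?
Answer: $- \frac{681912}{215} \approx -3171.7$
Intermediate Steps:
$w{\left(f,s \right)} = \frac{14}{5} + \frac{f}{5}$ ($w{\left(f,s \right)} = 4 - \frac{6 - f}{5} = 4 - \left(6 - f\right) \frac{1}{5} = 4 - \left(\frac{6}{5} - \frac{f}{5}\right) = 4 + \left(- \frac{6}{5} + \frac{f}{5}\right) = \frac{14}{5} + \frac{f}{5}$)
$F{\left(p \right)} = p \left(\frac{14}{5} + \frac{p}{5}\right)$ ($F{\left(p \right)} = \left(\frac{14}{5} + \frac{p}{5}\right) p = p \left(\frac{14}{5} + \frac{p}{5}\right)$)
$D{\left(y \right)} = \frac{51}{5} + 2 y^{2}$ ($D{\left(y \right)} = \left(y^{2} + y y\right) + \frac{1}{5} \cdot 3 \left(14 + 3\right) = \left(y^{2} + y^{2}\right) + \frac{1}{5} \cdot 3 \cdot 17 = 2 y^{2} + \frac{51}{5} = \frac{51}{5} + 2 y^{2}$)
$88 D{\left(-9 \right)} \frac{a{\left(-1,2 \right)}}{C} = 88 \left(\frac{51}{5} + 2 \left(-9\right)^{2}\right) \left(- \frac{9}{43}\right) = 88 \left(\frac{51}{5} + 2 \cdot 81\right) \left(\left(-9\right) \frac{1}{43}\right) = 88 \left(\frac{51}{5} + 162\right) \left(- \frac{9}{43}\right) = 88 \cdot \frac{861}{5} \left(- \frac{9}{43}\right) = \frac{75768}{5} \left(- \frac{9}{43}\right) = - \frac{681912}{215}$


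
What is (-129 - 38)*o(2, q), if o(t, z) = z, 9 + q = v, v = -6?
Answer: 2505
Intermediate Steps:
q = -15 (q = -9 - 6 = -15)
(-129 - 38)*o(2, q) = (-129 - 38)*(-15) = -167*(-15) = 2505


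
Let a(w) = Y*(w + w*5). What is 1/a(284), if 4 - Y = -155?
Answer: 1/270936 ≈ 3.6909e-6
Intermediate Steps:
Y = 159 (Y = 4 - 1*(-155) = 4 + 155 = 159)
a(w) = 954*w (a(w) = 159*(w + w*5) = 159*(w + 5*w) = 159*(6*w) = 954*w)
1/a(284) = 1/(954*284) = 1/270936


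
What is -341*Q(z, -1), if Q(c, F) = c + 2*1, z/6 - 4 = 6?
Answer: -21142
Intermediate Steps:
z = 60 (z = 24 + 6*6 = 24 + 36 = 60)
Q(c, F) = 2 + c (Q(c, F) = c + 2 = 2 + c)
-341*Q(z, -1) = -341*(2 + 60) = -341*62 = -21142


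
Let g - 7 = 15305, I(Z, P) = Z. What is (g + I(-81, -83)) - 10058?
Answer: 5173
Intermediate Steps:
g = 15312 (g = 7 + 15305 = 15312)
(g + I(-81, -83)) - 10058 = (15312 - 81) - 10058 = 15231 - 10058 = 5173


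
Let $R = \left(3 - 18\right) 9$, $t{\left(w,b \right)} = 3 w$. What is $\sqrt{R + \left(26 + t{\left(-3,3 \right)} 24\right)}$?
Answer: $5 i \sqrt{13} \approx 18.028 i$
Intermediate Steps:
$R = -135$ ($R = \left(-15\right) 9 = -135$)
$\sqrt{R + \left(26 + t{\left(-3,3 \right)} 24\right)} = \sqrt{-135 + \left(26 + 3 \left(-3\right) 24\right)} = \sqrt{-135 + \left(26 - 216\right)} = \sqrt{-135 - 190} = \sqrt{-325} = 5 i \sqrt{13}$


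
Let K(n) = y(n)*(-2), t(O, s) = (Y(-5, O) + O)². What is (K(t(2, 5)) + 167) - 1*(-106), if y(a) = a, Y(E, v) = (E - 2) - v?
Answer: 175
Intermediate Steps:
Y(E, v) = -2 + E - v (Y(E, v) = (-2 + E) - v = -2 + E - v)
t(O, s) = 49 (t(O, s) = ((-2 - 5 - O) + O)² = ((-7 - O) + O)² = (-7)² = 49)
K(n) = -2*n (K(n) = n*(-2) = -2*n)
(K(t(2, 5)) + 167) - 1*(-106) = (-2*49 + 167) - 1*(-106) = (-98 + 167) + 106 = 69 + 106 = 175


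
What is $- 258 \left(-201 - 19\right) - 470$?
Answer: $56290$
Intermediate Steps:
$- 258 \left(-201 - 19\right) - 470 = \left(-258\right) \left(-220\right) - 470 = 56760 - 470 = 56290$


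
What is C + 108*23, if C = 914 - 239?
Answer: 3159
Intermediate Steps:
C = 675
C + 108*23 = 675 + 108*23 = 675 + 2484 = 3159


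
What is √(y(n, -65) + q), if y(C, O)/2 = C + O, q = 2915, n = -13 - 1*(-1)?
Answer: √2761 ≈ 52.545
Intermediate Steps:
n = -12 (n = -13 + 1 = -12)
y(C, O) = 2*C + 2*O (y(C, O) = 2*(C + O) = 2*C + 2*O)
√(y(n, -65) + q) = √((2*(-12) + 2*(-65)) + 2915) = √((-24 - 130) + 2915) = √(-154 + 2915) = √2761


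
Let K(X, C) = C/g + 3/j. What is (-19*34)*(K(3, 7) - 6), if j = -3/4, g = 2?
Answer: 4199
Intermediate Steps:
j = -¾ (j = -3*¼ = -¾ ≈ -0.75000)
K(X, C) = -4 + C/2 (K(X, C) = C/2 + 3/(-¾) = C*(½) + 3*(-4/3) = C/2 - 4 = -4 + C/2)
(-19*34)*(K(3, 7) - 6) = (-19*34)*((-4 + (½)*7) - 6) = -646*((-4 + 7/2) - 6) = -646*(-½ - 6) = -646*(-13/2) = 4199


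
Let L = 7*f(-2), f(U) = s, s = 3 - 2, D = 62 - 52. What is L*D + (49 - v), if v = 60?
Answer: 59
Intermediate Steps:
D = 10
s = 1
f(U) = 1
L = 7 (L = 7*1 = 7)
L*D + (49 - v) = 7*10 + (49 - 1*60) = 70 + (49 - 60) = 70 - 11 = 59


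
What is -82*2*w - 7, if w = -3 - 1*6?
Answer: 1469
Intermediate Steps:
w = -9 (w = -3 - 6 = -9)
-82*2*w - 7 = -82*2*(-9) - 7 = -(-1476) - 7 = -82*(-18) - 7 = 1476 - 7 = 1469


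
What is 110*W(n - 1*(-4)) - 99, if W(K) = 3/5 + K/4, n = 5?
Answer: 429/2 ≈ 214.50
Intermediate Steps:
W(K) = ⅗ + K/4 (W(K) = 3*(⅕) + K*(¼) = ⅗ + K/4)
110*W(n - 1*(-4)) - 99 = 110*(⅗ + (5 - 1*(-4))/4) - 99 = 110*(⅗ + (5 + 4)/4) - 99 = 110*(⅗ + (¼)*9) - 99 = 110*(⅗ + 9/4) - 99 = 110*(57/20) - 99 = 627/2 - 99 = 429/2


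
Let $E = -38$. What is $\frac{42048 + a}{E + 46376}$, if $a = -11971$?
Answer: $\frac{30077}{46338} \approx 0.64908$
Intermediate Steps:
$\frac{42048 + a}{E + 46376} = \frac{42048 - 11971}{-38 + 46376} = \frac{30077}{46338}$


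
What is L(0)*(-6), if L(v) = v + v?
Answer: 0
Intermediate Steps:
L(v) = 2*v
L(0)*(-6) = (2*0)*(-6) = 0*(-6) = 0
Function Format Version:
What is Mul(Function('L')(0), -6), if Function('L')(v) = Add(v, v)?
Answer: 0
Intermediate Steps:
Function('L')(v) = Mul(2, v)
Mul(Function('L')(0), -6) = Mul(Mul(2, 0), -6) = Mul(0, -6) = 0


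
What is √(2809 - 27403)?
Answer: I*√24594 ≈ 156.82*I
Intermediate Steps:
√(2809 - 27403) = √(-24594) = I*√24594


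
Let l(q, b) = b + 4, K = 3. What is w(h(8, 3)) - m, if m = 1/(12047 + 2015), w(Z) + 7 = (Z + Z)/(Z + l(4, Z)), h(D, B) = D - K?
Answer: -618735/98434 ≈ -6.2858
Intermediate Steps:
l(q, b) = 4 + b
h(D, B) = -3 + D (h(D, B) = D - 1*3 = D - 3 = -3 + D)
w(Z) = -7 + 2*Z/(4 + 2*Z) (w(Z) = -7 + (Z + Z)/(Z + (4 + Z)) = -7 + (2*Z)/(4 + 2*Z) = -7 + 2*Z/(4 + 2*Z))
m = 1/14062 ≈ 7.1114e-5
w(h(8, 3)) - m = 2*(-7 - 3*(-3 + 8))/(2 + (-3 + 8)) - 1*1/14062 = 2*(-7 - 3*5)/(2 + 5) - 1/14062 = 2*(-7 - 15)/7 - 1/14062 = 2*(1/7)*(-22) - 1/14062 = -44/7 - 1/14062 = -618735/98434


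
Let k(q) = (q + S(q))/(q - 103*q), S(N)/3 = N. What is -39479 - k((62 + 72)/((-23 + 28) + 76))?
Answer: -2013427/51 ≈ -39479.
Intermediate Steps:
S(N) = 3*N
k(q) = -2/51 (k(q) = (q + 3*q)/(q - 103*q) = (4*q)/((-102*q)) = (4*q)*(-1/(102*q)) = -2/51)
-39479 - k((62 + 72)/((-23 + 28) + 76)) = -39479 - 1*(-2/51) = -39479 + 2/51 = -2013427/51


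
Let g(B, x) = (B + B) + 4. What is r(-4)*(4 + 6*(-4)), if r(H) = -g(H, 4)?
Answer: -80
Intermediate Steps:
g(B, x) = 4 + 2*B (g(B, x) = 2*B + 4 = 4 + 2*B)
r(H) = -4 - 2*H (r(H) = -(4 + 2*H) = -4 - 2*H)
r(-4)*(4 + 6*(-4)) = (-4 - 2*(-4))*(4 + 6*(-4)) = (-4 + 8)*(4 - 24) = 4*(-20) = -80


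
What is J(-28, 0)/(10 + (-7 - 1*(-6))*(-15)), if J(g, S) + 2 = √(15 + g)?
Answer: -2/25 + I*√13/25 ≈ -0.08 + 0.14422*I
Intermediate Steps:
J(g, S) = -2 + √(15 + g)
J(-28, 0)/(10 + (-7 - 1*(-6))*(-15)) = (-2 + √(15 - 28))/(10 + (-7 - 1*(-6))*(-15)) = (-2 + √(-13))/(10 + (-7 + 6)*(-15)) = (-2 + I*√13)/(10 - 1*(-15)) = (-2 + I*√13)/(10 + 15) = (-2 + I*√13)/25 = (-2 + I*√13)*(1/25) = -2/25 + I*√13/25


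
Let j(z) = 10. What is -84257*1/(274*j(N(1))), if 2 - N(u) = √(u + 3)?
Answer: -84257/2740 ≈ -30.751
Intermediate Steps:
N(u) = 2 - √(3 + u) (N(u) = 2 - √(u + 3) = 2 - √(3 + u))
-84257*1/(274*j(N(1))) = -84257/(274*10) = -84257/2740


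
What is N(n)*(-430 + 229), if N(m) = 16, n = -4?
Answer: -3216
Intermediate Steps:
N(n)*(-430 + 229) = 16*(-430 + 229) = 16*(-201) = -3216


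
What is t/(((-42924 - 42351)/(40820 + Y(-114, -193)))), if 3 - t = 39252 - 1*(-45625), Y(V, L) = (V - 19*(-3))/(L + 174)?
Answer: 3464811302/85275 ≈ 40631.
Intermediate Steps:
Y(V, L) = (57 + V)/(174 + L) (Y(V, L) = (V + 57)/(174 + L) = (57 + V)/(174 + L))
t = -84874 (t = 3 - (39252 - 1*(-45625)) = 3 - (39252 + 45625) = 3 - 1*84877 = 3 - 84877 = -84874)
t/(((-42924 - 42351)/(40820 + Y(-114, -193)))) = -84874*(40820 + (57 - 114)/(174 - 193))/(-42924 - 42351) = -84874/((-85275/(40820 - 57/(-19)))) = -84874/((-85275/(40820 - 1/19*(-57)))) = -84874/((-85275/(40820 + 3))) = -84874/((-85275/40823)) = -84874/((-85275*1/40823)) = -84874/(-85275/40823) = -84874*(-40823/85275) = 3464811302/85275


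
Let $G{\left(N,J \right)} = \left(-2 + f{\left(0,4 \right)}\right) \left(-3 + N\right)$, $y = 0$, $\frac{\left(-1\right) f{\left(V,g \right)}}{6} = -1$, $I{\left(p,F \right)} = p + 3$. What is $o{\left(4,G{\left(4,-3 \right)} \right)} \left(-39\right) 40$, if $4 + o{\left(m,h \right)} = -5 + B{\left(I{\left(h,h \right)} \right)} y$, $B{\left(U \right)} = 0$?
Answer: $14040$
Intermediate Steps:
$I{\left(p,F \right)} = 3 + p$
$f{\left(V,g \right)} = 6$ ($f{\left(V,g \right)} = \left(-6\right) \left(-1\right) = 6$)
$G{\left(N,J \right)} = -12 + 4 N$ ($G{\left(N,J \right)} = \left(-2 + 6\right) \left(-3 + N\right) = 4 \left(-3 + N\right) = -12 + 4 N$)
$o{\left(m,h \right)} = -9$ ($o{\left(m,h \right)} = -4 + \left(-5 + 0 \cdot 0\right) = -4 + \left(-5 + 0\right) = -4 - 5 = -9$)
$o{\left(4,G{\left(4,-3 \right)} \right)} \left(-39\right) 40 = \left(-9\right) \left(-39\right) 40 = 351 \cdot 40 = 14040$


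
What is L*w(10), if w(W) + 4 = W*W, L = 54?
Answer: 5184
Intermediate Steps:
w(W) = -4 + W**2 (w(W) = -4 + W*W = -4 + W**2)
L*w(10) = 54*(-4 + 10**2) = 54*(-4 + 100) = 54*96 = 5184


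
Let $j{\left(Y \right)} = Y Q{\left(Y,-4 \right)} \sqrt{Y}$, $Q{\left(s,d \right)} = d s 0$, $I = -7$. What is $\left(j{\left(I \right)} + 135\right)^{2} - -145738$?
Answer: $163963$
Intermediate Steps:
$Q{\left(s,d \right)} = 0$
$j{\left(Y \right)} = 0$ ($j{\left(Y \right)} = Y 0 \sqrt{Y} = 0 \sqrt{Y} = 0$)
$\left(j{\left(I \right)} + 135\right)^{2} - -145738 = \left(0 + 135\right)^{2} - -145738 = 135^{2} + 145738 = 18225 + 145738 = 163963$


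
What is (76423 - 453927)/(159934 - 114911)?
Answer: -377504/45023 ≈ -8.3847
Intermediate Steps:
(76423 - 453927)/(159934 - 114911) = -377504/45023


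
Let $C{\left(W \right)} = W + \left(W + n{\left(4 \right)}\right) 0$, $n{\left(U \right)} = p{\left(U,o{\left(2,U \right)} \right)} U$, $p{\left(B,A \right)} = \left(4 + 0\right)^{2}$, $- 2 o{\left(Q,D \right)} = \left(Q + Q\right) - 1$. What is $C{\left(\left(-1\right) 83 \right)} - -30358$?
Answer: $30275$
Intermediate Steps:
$o{\left(Q,D \right)} = \frac{1}{2} - Q$ ($o{\left(Q,D \right)} = - \frac{\left(Q + Q\right) - 1}{2} = - \frac{2 Q - 1}{2} = - \frac{-1 + 2 Q}{2} = \frac{1}{2} - Q$)
$p{\left(B,A \right)} = 16$ ($p{\left(B,A \right)} = 4^{2} = 16$)
$n{\left(U \right)} = 16 U$
$C{\left(W \right)} = W$ ($C{\left(W \right)} = W + \left(W + 16 \cdot 4\right) 0 = W + \left(W + 64\right) 0 = W + \left(64 + W\right) 0 = W + 0 = W$)
$C{\left(\left(-1\right) 83 \right)} - -30358 = \left(-1\right) 83 - -30358 = -83 + 30358 = 30275$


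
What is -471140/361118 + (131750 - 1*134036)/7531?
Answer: -2186835544/1359789829 ≈ -1.6082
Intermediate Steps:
-471140/361118 + (131750 - 1*134036)/7531 = -471140*1/361118 + (131750 - 134036)*(1/7531) = -235570/180559 - 2286*1/7531 = -235570/180559 - 2286/7531 = -2186835544/1359789829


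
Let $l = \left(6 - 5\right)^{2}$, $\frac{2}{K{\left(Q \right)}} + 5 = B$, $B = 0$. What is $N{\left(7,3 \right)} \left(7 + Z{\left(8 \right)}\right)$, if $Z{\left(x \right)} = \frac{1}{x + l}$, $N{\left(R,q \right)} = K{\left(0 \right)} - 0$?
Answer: $- \frac{128}{45} \approx -2.8444$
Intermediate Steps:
$K{\left(Q \right)} = - \frac{2}{5}$ ($K{\left(Q \right)} = \frac{2}{-5 + 0} = \frac{2}{-5} = 2 \left(- \frac{1}{5}\right) = - \frac{2}{5}$)
$N{\left(R,q \right)} = - \frac{2}{5}$ ($N{\left(R,q \right)} = - \frac{2}{5} - 0 = - \frac{2}{5} + 0 = - \frac{2}{5}$)
$l = 1$ ($l = 1^{2} = 1$)
$Z{\left(x \right)} = \frac{1}{1 + x}$ ($Z{\left(x \right)} = \frac{1}{x + 1} = \frac{1}{1 + x}$)
$N{\left(7,3 \right)} \left(7 + Z{\left(8 \right)}\right) = - \frac{2 \left(7 + \frac{1}{1 + 8}\right)}{5} = - \frac{2 \left(7 + \frac{1}{9}\right)}{5} = \left(- \frac{2}{5}\right) \frac{64}{9} = - \frac{128}{45}$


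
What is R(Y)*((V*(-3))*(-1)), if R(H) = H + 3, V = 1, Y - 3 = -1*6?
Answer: 0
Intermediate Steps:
Y = -3 (Y = 3 - 1*6 = 3 - 6 = -3)
R(H) = 3 + H
R(Y)*((V*(-3))*(-1)) = (3 - 3)*((1*(-3))*(-1)) = 0*(-3*(-1)) = 0*3 = 0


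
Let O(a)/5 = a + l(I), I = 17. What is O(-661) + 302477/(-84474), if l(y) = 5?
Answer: -277377197/84474 ≈ -3283.6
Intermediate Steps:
O(a) = 25 + 5*a (O(a) = 5*(a + 5) = 5*(5 + a) = 25 + 5*a)
O(-661) + 302477/(-84474) = (25 + 5*(-661)) + 302477/(-84474) = (25 - 3305) + 302477*(-1/84474) = -3280 - 302477/84474 = -277377197/84474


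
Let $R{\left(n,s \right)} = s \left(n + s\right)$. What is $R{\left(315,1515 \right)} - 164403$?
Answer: $2608047$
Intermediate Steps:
$R{\left(315,1515 \right)} - 164403 = 1515 \left(315 + 1515\right) - 164403 = 1515 \cdot 1830 - 164403 = 2772450 - 164403 = 2608047$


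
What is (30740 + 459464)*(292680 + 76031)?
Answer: 180743607044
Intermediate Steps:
(30740 + 459464)*(292680 + 76031) = 490204*368711 = 180743607044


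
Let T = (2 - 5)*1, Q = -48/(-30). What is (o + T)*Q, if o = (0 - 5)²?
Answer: 176/5 ≈ 35.200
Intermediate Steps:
Q = 8/5 (Q = -48*(-1/30) = 8/5 ≈ 1.6000)
o = 25 (o = (-5)² = 25)
T = -3 (T = -3*1 = -3)
(o + T)*Q = (25 - 3)*(8/5) = 22*(8/5) = 176/5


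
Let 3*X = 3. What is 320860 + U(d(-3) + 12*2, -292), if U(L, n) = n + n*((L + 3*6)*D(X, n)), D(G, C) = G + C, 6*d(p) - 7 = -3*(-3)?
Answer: 4115984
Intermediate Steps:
X = 1 (X = (⅓)*3 = 1)
d(p) = 8/3 (d(p) = 7/6 + (-3*(-3))/6 = 7/6 + (⅙)*9 = 7/6 + 3/2 = 8/3)
D(G, C) = C + G
U(L, n) = n + n*(1 + n)*(18 + L) (U(L, n) = n + n*((L + 3*6)*(n + 1)) = n + n*((L + 18)*(1 + n)) = n + n*((18 + L)*(1 + n)) = n + n*((1 + n)*(18 + L)) = n + n*(1 + n)*(18 + L))
320860 + U(d(-3) + 12*2, -292) = 320860 - 292*(19 + 18*(-292) + (8/3 + 12*2)*(1 - 292)) = 320860 - 292*(19 - 5256 + (8/3 + 24)*(-291)) = 320860 - 292*(19 - 5256 + (80/3)*(-291)) = 320860 - 292*(19 - 5256 - 7760) = 320860 - 292*(-12997) = 320860 + 3795124 = 4115984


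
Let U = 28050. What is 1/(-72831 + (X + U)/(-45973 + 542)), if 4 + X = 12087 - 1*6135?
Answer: -45431/3308819159 ≈ -1.3730e-5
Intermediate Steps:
X = 5948 (X = -4 + (12087 - 1*6135) = -4 + (12087 - 6135) = -4 + 5952 = 5948)
1/(-72831 + (X + U)/(-45973 + 542)) = 1/(-72831 + (5948 + 28050)/(-45973 + 542)) = 1/(-72831 + 33998/(-45431)) = 1/(-72831 + 33998*(-1/45431)) = 1/(-72831 - 33998/45431) = 1/(-3308819159/45431) = -45431/3308819159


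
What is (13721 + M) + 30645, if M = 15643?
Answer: 60009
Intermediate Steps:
(13721 + M) + 30645 = (13721 + 15643) + 30645 = 29364 + 30645 = 60009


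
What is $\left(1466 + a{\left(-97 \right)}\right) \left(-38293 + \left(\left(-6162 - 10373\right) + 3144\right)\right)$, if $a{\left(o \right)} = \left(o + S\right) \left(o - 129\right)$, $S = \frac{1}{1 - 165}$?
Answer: $- \frac{49563121218}{41} \approx -1.2089 \cdot 10^{9}$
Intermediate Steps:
$S = - \frac{1}{164}$ ($S = \frac{1}{-164} = - \frac{1}{164} \approx -0.0060976$)
$a{\left(o \right)} = \left(-129 + o\right) \left(- \frac{1}{164} + o\right)$ ($a{\left(o \right)} = \left(o - \frac{1}{164}\right) \left(o - 129\right) = \left(- \frac{1}{164} + o\right) \left(-129 + o\right) = \left(-129 + o\right) \left(- \frac{1}{164} + o\right)$)
$\left(1466 + a{\left(-97 \right)}\right) \left(-38293 + \left(\left(-6162 - 10373\right) + 3144\right)\right) = \left(1466 + \left(\frac{129}{164} + \left(-97\right)^{2} - - \frac{2052229}{164}\right)\right) \left(-38293 + \left(\left(-6162 - 10373\right) + 3144\right)\right) = \left(1466 + \left(\frac{129}{164} + 9409 + \frac{2052229}{164}\right)\right) \left(-38293 + \left(-16535 + 3144\right)\right) = \left(1466 + \frac{1797717}{82}\right) \left(-38293 - 13391\right) = \frac{1917929}{82} \left(-51684\right) = - \frac{49563121218}{41}$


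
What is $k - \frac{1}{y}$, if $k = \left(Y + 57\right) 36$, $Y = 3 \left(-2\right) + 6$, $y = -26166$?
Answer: $\frac{53692633}{26166} \approx 2052.0$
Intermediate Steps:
$Y = 0$ ($Y = -6 + 6 = 0$)
$k = 2052$ ($k = \left(0 + 57\right) 36 = 57 \cdot 36 = 2052$)
$k - \frac{1}{y} = 2052 - \frac{1}{-26166} = 2052 - - \frac{1}{26166} = 2052 + \frac{1}{26166} = \frac{53692633}{26166}$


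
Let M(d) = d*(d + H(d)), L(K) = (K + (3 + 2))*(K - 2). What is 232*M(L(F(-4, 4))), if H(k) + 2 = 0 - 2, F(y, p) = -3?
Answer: 32480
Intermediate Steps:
H(k) = -4 (H(k) = -2 + (0 - 2) = -2 - 2 = -4)
L(K) = (-2 + K)*(5 + K) (L(K) = (K + 5)*(-2 + K) = (5 + K)*(-2 + K) = (-2 + K)*(5 + K))
M(d) = d*(-4 + d) (M(d) = d*(d - 4) = d*(-4 + d))
232*M(L(F(-4, 4))) = 232*((-10 + (-3)² + 3*(-3))*(-4 + (-10 + (-3)² + 3*(-3)))) = 232*((-10 + 9 - 9)*(-4 + (-10 + 9 - 9))) = 232*(-10*(-4 - 10)) = 232*(-10*(-14)) = 232*140 = 32480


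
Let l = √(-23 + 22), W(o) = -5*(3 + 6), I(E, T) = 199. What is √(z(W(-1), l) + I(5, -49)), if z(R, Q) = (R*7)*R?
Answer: √14374 ≈ 119.89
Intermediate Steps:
W(o) = -45 (W(o) = -5*9 = -45)
l = I (l = √(-1) = I ≈ 1.0*I)
z(R, Q) = 7*R² (z(R, Q) = (7*R)*R = 7*R²)
√(z(W(-1), l) + I(5, -49)) = √(7*(-45)² + 199) = √(7*2025 + 199) = √(14175 + 199) = √14374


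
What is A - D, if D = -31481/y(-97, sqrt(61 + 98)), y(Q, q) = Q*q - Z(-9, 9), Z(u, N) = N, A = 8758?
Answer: 4367271143/498650 - 3053657*sqrt(159)/1495950 ≈ 8732.5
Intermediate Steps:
y(Q, q) = -9 + Q*q (y(Q, q) = Q*q - 1*9 = Q*q - 9 = -9 + Q*q)
D = -31481/(-9 - 97*sqrt(159)) (D = -31481/(-9 - 97*sqrt(61 + 98)) = -31481/(-9 - 97*sqrt(159)) ≈ 25.550)
A - D = 8758 - (-94443/498650 + 3053657*sqrt(159)/1495950) = 8758 + (94443/498650 - 3053657*sqrt(159)/1495950) = 4367271143/498650 - 3053657*sqrt(159)/1495950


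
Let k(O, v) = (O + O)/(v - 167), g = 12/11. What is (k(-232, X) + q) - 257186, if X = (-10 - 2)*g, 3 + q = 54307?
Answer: -401904138/1981 ≈ -2.0288e+5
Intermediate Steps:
q = 54304 (q = -3 + 54307 = 54304)
g = 12/11 (g = 12*(1/11) = 12/11 ≈ 1.0909)
X = -144/11 (X = (-10 - 2)*(12/11) = -12*12/11 = -144/11 ≈ -13.091)
k(O, v) = 2*O/(-167 + v) (k(O, v) = (2*O)/(-167 + v) = 2*O/(-167 + v))
(k(-232, X) + q) - 257186 = (2*(-232)/(-167 - 144/11) + 54304) - 257186 = (2*(-232)/(-1981/11) + 54304) - 257186 = (2*(-232)*(-11/1981) + 54304) - 257186 = (5104/1981 + 54304) - 257186 = 107581328/1981 - 257186 = -401904138/1981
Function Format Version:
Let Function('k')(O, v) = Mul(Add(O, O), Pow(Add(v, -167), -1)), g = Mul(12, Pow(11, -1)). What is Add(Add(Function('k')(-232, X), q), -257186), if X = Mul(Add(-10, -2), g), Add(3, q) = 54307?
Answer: Rational(-401904138, 1981) ≈ -2.0288e+5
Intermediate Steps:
q = 54304 (q = Add(-3, 54307) = 54304)
g = Rational(12, 11) (g = Mul(12, Rational(1, 11)) = Rational(12, 11) ≈ 1.0909)
X = Rational(-144, 11) (X = Mul(Add(-10, -2), Rational(12, 11)) = Mul(-12, Rational(12, 11)) = Rational(-144, 11) ≈ -13.091)
Function('k')(O, v) = Mul(2, O, Pow(Add(-167, v), -1)) (Function('k')(O, v) = Mul(Mul(2, O), Pow(Add(-167, v), -1)) = Mul(2, O, Pow(Add(-167, v), -1)))
Add(Add(Function('k')(-232, X), q), -257186) = Add(Add(Mul(2, -232, Pow(Add(-167, Rational(-144, 11)), -1)), 54304), -257186) = Add(Add(Mul(2, -232, Pow(Rational(-1981, 11), -1)), 54304), -257186) = Add(Add(Mul(2, -232, Rational(-11, 1981)), 54304), -257186) = Add(Add(Rational(5104, 1981), 54304), -257186) = Add(Rational(107581328, 1981), -257186) = Rational(-401904138, 1981)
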